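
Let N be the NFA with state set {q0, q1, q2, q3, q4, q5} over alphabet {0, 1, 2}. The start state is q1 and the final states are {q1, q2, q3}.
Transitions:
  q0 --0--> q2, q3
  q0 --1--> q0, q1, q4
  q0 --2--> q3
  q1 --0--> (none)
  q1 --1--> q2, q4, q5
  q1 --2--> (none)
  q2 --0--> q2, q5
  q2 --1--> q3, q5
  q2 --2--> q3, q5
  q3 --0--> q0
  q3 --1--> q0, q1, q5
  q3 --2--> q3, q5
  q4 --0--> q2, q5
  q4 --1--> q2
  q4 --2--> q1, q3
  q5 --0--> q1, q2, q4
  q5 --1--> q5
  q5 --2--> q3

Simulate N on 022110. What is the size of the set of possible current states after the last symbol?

Start: {q1}
read 0: {}
The reachable set is empty and stays empty for the remaining 5 symbols.
Final reachable set {} has 0 states.

0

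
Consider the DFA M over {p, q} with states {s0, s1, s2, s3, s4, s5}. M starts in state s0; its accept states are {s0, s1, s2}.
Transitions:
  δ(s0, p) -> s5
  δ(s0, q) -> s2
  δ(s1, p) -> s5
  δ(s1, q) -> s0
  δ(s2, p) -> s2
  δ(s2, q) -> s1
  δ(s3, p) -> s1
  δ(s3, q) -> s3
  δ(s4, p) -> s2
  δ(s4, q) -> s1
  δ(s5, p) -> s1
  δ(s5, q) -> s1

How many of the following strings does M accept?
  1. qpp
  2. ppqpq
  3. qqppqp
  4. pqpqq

3

qpp: accepted
ppqpq: accepted
qqppqp: rejected
pqpqq: accepted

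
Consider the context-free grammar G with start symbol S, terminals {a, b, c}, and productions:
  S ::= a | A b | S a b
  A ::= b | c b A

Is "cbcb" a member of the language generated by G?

no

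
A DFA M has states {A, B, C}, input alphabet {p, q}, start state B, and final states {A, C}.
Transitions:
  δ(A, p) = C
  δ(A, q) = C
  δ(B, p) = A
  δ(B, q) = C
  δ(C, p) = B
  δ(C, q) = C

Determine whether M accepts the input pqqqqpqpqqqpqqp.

B --p--> A
A --q--> C
C --q--> C
C --q--> C
C --q--> C
C --p--> B
B --q--> C
C --p--> B
B --q--> C
C --q--> C
C --q--> C
C --p--> B
B --q--> C
C --q--> C
C --p--> B
End in state B, which is not an accepting state.

rejected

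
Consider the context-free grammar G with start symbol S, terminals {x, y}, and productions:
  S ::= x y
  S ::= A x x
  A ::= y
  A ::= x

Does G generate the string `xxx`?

yes

S ⇒ Axx ⇒ xxx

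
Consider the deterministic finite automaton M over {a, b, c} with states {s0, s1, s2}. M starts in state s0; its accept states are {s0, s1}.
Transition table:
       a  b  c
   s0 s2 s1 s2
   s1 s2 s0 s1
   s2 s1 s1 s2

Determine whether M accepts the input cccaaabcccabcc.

rejected

s0 --c--> s2
s2 --c--> s2
s2 --c--> s2
s2 --a--> s1
s1 --a--> s2
s2 --a--> s1
s1 --b--> s0
s0 --c--> s2
s2 --c--> s2
s2 --c--> s2
s2 --a--> s1
s1 --b--> s0
s0 --c--> s2
s2 --c--> s2
End in state s2, which is not an accepting state.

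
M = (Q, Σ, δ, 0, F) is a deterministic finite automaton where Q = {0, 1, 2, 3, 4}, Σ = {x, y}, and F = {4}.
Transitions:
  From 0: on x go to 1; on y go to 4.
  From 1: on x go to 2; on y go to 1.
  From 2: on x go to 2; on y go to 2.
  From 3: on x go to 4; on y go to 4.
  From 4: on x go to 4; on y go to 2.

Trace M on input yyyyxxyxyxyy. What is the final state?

0 --y--> 4
4 --y--> 2
2 --y--> 2
2 --y--> 2
2 --x--> 2
2 --x--> 2
2 --y--> 2
2 --x--> 2
2 --y--> 2
2 --x--> 2
2 --y--> 2
2 --y--> 2

2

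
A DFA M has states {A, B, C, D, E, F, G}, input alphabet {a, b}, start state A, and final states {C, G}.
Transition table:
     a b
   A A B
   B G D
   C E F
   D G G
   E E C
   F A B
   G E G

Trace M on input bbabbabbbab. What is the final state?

A --b--> B
B --b--> D
D --a--> G
G --b--> G
G --b--> G
G --a--> E
E --b--> C
C --b--> F
F --b--> B
B --a--> G
G --b--> G

G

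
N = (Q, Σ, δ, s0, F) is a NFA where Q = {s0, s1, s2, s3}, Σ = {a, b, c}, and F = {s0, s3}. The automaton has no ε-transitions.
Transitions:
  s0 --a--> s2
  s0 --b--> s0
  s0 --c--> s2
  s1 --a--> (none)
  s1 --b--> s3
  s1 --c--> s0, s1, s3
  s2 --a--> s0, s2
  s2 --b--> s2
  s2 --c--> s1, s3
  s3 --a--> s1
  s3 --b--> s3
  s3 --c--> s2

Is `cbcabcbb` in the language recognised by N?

Start: {s0}
read c: {s2}
read b: {s2}
read c: {s1, s3}
read a: {s1}
read b: {s3}
read c: {s2}
read b: {s2}
read b: {s2}
Reachable ∩ accepting = {} — empty.

rejected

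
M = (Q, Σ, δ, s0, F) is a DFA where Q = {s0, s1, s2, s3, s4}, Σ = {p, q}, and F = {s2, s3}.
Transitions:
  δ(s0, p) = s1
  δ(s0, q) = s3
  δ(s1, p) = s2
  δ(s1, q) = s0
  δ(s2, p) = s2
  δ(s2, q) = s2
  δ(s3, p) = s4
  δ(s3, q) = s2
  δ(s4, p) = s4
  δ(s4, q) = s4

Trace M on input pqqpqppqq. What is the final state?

s0 --p--> s1
s1 --q--> s0
s0 --q--> s3
s3 --p--> s4
s4 --q--> s4
s4 --p--> s4
s4 --p--> s4
s4 --q--> s4
s4 --q--> s4

s4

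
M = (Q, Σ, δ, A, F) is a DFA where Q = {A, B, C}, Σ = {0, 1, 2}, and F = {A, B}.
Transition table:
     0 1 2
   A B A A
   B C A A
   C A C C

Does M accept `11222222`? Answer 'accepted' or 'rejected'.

A --1--> A
A --1--> A
A --2--> A
A --2--> A
A --2--> A
A --2--> A
A --2--> A
A --2--> A
End in state A, which is an accepting state.

accepted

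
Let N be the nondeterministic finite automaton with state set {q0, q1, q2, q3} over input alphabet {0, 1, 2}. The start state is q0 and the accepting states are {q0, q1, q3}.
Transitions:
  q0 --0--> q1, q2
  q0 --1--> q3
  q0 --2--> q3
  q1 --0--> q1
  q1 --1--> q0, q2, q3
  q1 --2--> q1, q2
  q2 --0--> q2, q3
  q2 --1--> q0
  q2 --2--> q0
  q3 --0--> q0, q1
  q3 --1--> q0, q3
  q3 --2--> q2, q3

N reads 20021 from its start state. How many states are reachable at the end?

Start: {q0}
read 2: {q3}
read 0: {q0, q1}
read 0: {q1, q2}
read 2: {q0, q1, q2}
read 1: {q0, q2, q3}
Final reachable set {q0, q2, q3} has 3 states.

3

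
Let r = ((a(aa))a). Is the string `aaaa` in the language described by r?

Split as aaa·a: (a(aa)) matches aaa and a matches a.

yes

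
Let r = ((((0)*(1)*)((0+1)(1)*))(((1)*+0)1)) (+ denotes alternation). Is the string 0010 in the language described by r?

No split of 0010 into u·v has (((0)*(1)*)((0+1)(1)*)) matching u and (((1)*+0)1) matching v.

no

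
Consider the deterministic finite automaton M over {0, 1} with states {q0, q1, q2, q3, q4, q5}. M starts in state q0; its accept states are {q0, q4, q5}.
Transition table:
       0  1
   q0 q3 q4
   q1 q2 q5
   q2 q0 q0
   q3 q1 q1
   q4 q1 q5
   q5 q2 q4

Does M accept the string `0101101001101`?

q0 --0--> q3
q3 --1--> q1
q1 --0--> q2
q2 --1--> q0
q0 --1--> q4
q4 --0--> q1
q1 --1--> q5
q5 --0--> q2
q2 --0--> q0
q0 --1--> q4
q4 --1--> q5
q5 --0--> q2
q2 --1--> q0
End in state q0, which is an accepting state.

accepted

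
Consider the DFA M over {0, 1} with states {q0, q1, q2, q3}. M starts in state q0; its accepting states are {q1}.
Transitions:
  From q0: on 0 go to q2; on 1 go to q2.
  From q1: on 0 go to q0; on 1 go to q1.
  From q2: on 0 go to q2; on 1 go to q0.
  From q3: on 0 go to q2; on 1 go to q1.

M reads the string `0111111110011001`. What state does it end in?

q0

q0 --0--> q2
q2 --1--> q0
q0 --1--> q2
q2 --1--> q0
q0 --1--> q2
q2 --1--> q0
q0 --1--> q2
q2 --1--> q0
q0 --1--> q2
q2 --0--> q2
q2 --0--> q2
q2 --1--> q0
q0 --1--> q2
q2 --0--> q2
q2 --0--> q2
q2 --1--> q0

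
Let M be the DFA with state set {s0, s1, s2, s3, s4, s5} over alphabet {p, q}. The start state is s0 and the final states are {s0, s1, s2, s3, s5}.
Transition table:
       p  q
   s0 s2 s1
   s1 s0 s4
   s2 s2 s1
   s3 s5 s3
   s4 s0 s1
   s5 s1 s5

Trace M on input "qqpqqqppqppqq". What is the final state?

s4

s0 --q--> s1
s1 --q--> s4
s4 --p--> s0
s0 --q--> s1
s1 --q--> s4
s4 --q--> s1
s1 --p--> s0
s0 --p--> s2
s2 --q--> s1
s1 --p--> s0
s0 --p--> s2
s2 --q--> s1
s1 --q--> s4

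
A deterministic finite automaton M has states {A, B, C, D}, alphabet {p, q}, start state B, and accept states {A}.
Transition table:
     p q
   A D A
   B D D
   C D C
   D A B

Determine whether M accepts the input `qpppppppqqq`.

B --q--> D
D --p--> A
A --p--> D
D --p--> A
A --p--> D
D --p--> A
A --p--> D
D --p--> A
A --q--> A
A --q--> A
A --q--> A
End in state A, which is an accepting state.

accepted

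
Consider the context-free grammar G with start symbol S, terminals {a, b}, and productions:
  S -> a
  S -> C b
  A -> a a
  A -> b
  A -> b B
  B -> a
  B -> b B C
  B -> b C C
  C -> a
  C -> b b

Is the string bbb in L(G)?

S ⇒ Cb ⇒ bbb

yes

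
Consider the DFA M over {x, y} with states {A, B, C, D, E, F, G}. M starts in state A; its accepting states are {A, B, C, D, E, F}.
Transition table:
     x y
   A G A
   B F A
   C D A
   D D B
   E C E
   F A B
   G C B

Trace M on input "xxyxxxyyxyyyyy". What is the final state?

A --x--> G
G --x--> C
C --y--> A
A --x--> G
G --x--> C
C --x--> D
D --y--> B
B --y--> A
A --x--> G
G --y--> B
B --y--> A
A --y--> A
A --y--> A
A --y--> A

A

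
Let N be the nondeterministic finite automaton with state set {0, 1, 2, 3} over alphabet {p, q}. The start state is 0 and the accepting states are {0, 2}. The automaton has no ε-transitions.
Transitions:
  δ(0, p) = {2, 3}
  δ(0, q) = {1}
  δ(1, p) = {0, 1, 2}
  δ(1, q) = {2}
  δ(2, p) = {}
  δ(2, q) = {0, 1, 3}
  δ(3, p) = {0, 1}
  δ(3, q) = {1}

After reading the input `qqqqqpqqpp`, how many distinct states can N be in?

4

Start: {0}
read q: {1}
read q: {2}
read q: {0, 1, 3}
read q: {1, 2}
read q: {0, 1, 2, 3}
read p: {0, 1, 2, 3}
read q: {0, 1, 2, 3}
read q: {0, 1, 2, 3}
read p: {0, 1, 2, 3}
read p: {0, 1, 2, 3}
Final reachable set {0, 1, 2, 3} has 4 states.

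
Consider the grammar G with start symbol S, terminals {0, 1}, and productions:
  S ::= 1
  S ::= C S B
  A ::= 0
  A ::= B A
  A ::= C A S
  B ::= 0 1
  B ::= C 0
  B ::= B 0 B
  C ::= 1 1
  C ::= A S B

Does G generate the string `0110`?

no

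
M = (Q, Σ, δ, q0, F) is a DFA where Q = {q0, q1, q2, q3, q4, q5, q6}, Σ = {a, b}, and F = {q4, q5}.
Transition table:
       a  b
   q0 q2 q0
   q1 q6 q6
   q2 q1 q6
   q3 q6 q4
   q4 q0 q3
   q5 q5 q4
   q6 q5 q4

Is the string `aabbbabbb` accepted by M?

accepted

q0 --a--> q2
q2 --a--> q1
q1 --b--> q6
q6 --b--> q4
q4 --b--> q3
q3 --a--> q6
q6 --b--> q4
q4 --b--> q3
q3 --b--> q4
End in state q4, which is an accepting state.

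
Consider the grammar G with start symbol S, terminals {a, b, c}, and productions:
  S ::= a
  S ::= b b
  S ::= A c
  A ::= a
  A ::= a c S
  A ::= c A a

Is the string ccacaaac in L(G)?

S ⇒ Ac ⇒ cAac ⇒ ccAaac ⇒ ccacSaac ⇒ ccacaaac

yes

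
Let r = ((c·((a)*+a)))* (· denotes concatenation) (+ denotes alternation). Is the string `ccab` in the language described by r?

ccab cannot be split into zero or more pieces each matching (c·((a)*+a)).

no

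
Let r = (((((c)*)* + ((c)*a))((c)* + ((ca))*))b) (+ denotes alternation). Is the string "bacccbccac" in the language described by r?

No split of bacccbccac into u·v has ((((c)*)*+((c)*a))((c)*+((ca))*)) matching u and b matching v.

no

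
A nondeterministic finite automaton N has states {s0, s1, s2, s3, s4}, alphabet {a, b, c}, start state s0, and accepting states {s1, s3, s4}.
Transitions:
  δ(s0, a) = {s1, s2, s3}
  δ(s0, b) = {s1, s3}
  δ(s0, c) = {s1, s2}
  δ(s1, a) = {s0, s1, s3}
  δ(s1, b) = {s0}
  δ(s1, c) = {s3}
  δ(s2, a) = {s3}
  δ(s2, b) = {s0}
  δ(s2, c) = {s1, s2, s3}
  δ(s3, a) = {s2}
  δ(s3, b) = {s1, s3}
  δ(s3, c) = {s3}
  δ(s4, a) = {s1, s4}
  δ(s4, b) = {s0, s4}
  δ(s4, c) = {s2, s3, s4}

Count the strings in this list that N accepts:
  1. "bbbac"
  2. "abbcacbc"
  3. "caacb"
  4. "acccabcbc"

"bbbac": accepted
"abbcacbc": accepted
"caacb": accepted
"acccabcbc": accepted

4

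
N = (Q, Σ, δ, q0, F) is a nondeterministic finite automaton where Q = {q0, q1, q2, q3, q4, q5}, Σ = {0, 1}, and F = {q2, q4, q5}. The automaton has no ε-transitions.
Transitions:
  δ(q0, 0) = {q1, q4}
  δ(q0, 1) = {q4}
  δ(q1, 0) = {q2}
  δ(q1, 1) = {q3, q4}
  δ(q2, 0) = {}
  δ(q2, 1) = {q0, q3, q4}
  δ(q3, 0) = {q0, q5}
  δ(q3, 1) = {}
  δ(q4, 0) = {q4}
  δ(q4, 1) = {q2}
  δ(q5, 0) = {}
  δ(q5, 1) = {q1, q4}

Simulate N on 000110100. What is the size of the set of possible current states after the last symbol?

Start: {q0}
read 0: {q1, q4}
read 0: {q2, q4}
read 0: {q4}
read 1: {q2}
read 1: {q0, q3, q4}
read 0: {q0, q1, q4, q5}
read 1: {q1, q2, q3, q4}
read 0: {q0, q2, q4, q5}
read 0: {q1, q4}
Final reachable set {q1, q4} has 2 states.

2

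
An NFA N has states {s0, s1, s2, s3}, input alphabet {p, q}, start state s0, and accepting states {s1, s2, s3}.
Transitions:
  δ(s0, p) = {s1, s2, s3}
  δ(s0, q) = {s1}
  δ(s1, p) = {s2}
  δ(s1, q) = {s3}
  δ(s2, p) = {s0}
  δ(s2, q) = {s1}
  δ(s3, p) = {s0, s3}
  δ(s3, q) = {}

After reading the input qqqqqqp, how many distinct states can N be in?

Start: {s0}
read q: {s1}
read q: {s3}
read q: {}
The reachable set is empty and stays empty for the remaining 4 symbols.
Final reachable set {} has 0 states.

0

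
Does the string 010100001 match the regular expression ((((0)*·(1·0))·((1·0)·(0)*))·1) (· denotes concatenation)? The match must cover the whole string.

yes

Split as 01010000·1: (((0)*·(1·0))·((1·0)·(0)*)) matches 01010000 and 1 matches 1.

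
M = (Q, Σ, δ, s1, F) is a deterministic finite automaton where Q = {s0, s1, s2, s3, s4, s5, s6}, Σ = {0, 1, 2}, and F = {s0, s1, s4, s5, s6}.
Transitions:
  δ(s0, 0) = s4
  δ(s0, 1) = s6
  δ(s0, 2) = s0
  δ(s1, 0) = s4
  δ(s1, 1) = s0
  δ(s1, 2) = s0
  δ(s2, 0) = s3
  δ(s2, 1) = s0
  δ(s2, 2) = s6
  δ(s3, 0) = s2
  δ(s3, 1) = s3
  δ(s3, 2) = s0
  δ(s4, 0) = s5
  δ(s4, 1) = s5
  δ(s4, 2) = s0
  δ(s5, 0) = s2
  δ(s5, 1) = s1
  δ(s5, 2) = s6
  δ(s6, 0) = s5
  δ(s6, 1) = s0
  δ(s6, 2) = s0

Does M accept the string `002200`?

s1 --0--> s4
s4 --0--> s5
s5 --2--> s6
s6 --2--> s0
s0 --0--> s4
s4 --0--> s5
End in state s5, which is an accepting state.

accepted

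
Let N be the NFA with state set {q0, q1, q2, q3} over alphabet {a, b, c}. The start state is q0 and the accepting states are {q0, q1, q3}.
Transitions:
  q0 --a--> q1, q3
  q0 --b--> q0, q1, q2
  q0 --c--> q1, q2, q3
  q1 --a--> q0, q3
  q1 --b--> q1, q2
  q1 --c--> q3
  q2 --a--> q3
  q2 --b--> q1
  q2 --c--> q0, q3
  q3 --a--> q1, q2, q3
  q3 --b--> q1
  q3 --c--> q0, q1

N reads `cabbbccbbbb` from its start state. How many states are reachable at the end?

3

Start: {q0}
read c: {q1, q2, q3}
read a: {q0, q1, q2, q3}
read b: {q0, q1, q2}
read b: {q0, q1, q2}
read b: {q0, q1, q2}
read c: {q0, q1, q2, q3}
read c: {q0, q1, q2, q3}
read b: {q0, q1, q2}
read b: {q0, q1, q2}
read b: {q0, q1, q2}
read b: {q0, q1, q2}
Final reachable set {q0, q1, q2} has 3 states.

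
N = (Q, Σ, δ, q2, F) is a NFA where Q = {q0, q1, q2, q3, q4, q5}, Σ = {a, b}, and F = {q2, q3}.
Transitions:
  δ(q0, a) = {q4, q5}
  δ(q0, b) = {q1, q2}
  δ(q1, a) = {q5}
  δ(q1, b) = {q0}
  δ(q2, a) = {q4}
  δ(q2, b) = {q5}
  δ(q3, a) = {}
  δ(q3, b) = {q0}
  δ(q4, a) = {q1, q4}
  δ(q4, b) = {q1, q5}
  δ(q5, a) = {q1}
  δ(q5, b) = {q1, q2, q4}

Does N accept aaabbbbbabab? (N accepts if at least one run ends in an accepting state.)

Start: {q2}
read a: {q4}
read a: {q1, q4}
read a: {q1, q4, q5}
read b: {q0, q1, q2, q4, q5}
read b: {q0, q1, q2, q4, q5}
read b: {q0, q1, q2, q4, q5}
read b: {q0, q1, q2, q4, q5}
read b: {q0, q1, q2, q4, q5}
read a: {q1, q4, q5}
read b: {q0, q1, q2, q4, q5}
read a: {q1, q4, q5}
read b: {q0, q1, q2, q4, q5}
Reachable ∩ accepting = {q2} — nonempty.

accepted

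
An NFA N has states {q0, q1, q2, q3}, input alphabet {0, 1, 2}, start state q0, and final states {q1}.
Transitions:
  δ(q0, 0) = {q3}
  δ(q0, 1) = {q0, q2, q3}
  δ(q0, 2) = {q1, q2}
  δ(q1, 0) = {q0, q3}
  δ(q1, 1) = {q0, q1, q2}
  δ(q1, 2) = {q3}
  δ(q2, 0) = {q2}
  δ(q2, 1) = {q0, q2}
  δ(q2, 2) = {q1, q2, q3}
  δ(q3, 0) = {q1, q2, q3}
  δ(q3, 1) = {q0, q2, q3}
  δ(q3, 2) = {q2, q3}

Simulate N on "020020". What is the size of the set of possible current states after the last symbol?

4

Start: {q0}
read 0: {q3}
read 2: {q2, q3}
read 0: {q1, q2, q3}
read 0: {q0, q1, q2, q3}
read 2: {q1, q2, q3}
read 0: {q0, q1, q2, q3}
Final reachable set {q0, q1, q2, q3} has 4 states.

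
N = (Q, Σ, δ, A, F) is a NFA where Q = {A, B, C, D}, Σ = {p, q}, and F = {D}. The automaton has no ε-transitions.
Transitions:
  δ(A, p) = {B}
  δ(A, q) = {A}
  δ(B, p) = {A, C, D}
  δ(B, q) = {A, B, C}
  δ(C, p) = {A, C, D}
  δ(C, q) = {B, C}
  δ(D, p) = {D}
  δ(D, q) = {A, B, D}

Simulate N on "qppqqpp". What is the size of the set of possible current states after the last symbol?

4

Start: {A}
read q: {A}
read p: {B}
read p: {A, C, D}
read q: {A, B, C, D}
read q: {A, B, C, D}
read p: {A, B, C, D}
read p: {A, B, C, D}
Final reachable set {A, B, C, D} has 4 states.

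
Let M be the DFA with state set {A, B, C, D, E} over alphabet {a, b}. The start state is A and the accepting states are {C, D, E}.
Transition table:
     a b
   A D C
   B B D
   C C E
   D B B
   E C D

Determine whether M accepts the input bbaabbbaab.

A --b--> C
C --b--> E
E --a--> C
C --a--> C
C --b--> E
E --b--> D
D --b--> B
B --a--> B
B --a--> B
B --b--> D
End in state D, which is an accepting state.

accepted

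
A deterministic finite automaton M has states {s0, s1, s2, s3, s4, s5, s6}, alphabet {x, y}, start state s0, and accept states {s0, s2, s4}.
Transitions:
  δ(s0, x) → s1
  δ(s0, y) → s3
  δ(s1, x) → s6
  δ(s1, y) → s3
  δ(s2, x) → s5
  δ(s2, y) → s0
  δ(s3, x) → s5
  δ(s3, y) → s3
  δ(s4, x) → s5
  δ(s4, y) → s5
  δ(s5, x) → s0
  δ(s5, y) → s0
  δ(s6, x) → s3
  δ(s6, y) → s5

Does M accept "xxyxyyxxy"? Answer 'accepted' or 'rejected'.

s0 --x--> s1
s1 --x--> s6
s6 --y--> s5
s5 --x--> s0
s0 --y--> s3
s3 --y--> s3
s3 --x--> s5
s5 --x--> s0
s0 --y--> s3
End in state s3, which is not an accepting state.

rejected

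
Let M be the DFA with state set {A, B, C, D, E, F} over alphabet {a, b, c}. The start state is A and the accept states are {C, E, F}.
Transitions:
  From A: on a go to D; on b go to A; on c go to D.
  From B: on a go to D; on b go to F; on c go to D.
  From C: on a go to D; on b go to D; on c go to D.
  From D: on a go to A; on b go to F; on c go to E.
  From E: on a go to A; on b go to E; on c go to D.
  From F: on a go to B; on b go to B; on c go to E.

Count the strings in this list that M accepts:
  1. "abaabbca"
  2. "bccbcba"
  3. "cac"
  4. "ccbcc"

"abaabbca": rejected
"bccbcba": rejected
"cac": rejected
"ccbcc": accepted

1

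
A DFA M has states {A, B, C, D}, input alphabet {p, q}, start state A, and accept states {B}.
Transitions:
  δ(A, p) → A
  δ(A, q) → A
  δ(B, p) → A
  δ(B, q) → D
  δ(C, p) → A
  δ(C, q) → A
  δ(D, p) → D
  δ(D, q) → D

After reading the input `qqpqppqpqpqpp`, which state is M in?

A

A --q--> A
A --q--> A
A --p--> A
A --q--> A
A --p--> A
A --p--> A
A --q--> A
A --p--> A
A --q--> A
A --p--> A
A --q--> A
A --p--> A
A --p--> A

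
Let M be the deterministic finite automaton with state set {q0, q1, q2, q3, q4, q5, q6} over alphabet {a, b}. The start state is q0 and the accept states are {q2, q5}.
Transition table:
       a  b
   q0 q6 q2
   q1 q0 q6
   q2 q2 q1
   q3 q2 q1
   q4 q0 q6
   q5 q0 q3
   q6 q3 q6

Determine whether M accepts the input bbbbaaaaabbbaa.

q0 --b--> q2
q2 --b--> q1
q1 --b--> q6
q6 --b--> q6
q6 --a--> q3
q3 --a--> q2
q2 --a--> q2
q2 --a--> q2
q2 --a--> q2
q2 --b--> q1
q1 --b--> q6
q6 --b--> q6
q6 --a--> q3
q3 --a--> q2
End in state q2, which is an accepting state.

accepted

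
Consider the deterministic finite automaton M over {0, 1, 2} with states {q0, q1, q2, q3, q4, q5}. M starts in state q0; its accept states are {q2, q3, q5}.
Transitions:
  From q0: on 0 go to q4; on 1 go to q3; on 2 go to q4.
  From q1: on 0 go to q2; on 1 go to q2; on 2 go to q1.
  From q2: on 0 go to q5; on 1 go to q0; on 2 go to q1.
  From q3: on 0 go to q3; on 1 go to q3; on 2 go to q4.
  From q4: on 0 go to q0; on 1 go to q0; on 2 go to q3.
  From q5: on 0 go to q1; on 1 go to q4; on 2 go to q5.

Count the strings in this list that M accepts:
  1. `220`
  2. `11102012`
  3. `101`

`220`: accepted
`11102012`: rejected
`101`: accepted

2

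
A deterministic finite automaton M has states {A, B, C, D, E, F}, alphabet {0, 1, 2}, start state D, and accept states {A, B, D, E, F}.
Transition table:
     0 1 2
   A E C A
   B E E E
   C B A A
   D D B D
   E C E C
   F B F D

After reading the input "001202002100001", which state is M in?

E

D --0--> D
D --0--> D
D --1--> B
B --2--> E
E --0--> C
C --2--> A
A --0--> E
E --0--> C
C --2--> A
A --1--> C
C --0--> B
B --0--> E
E --0--> C
C --0--> B
B --1--> E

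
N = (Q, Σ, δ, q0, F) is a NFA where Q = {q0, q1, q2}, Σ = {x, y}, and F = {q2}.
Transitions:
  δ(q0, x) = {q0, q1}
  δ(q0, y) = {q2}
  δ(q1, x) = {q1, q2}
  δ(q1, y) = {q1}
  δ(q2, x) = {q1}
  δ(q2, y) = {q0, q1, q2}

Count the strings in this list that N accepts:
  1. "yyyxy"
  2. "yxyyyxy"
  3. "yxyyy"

2

"yyyxy": accepted
"yxyyyxy": accepted
"yxyyy": rejected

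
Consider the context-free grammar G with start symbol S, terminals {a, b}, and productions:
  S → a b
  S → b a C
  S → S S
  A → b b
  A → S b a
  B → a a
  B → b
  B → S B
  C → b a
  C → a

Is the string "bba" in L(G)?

no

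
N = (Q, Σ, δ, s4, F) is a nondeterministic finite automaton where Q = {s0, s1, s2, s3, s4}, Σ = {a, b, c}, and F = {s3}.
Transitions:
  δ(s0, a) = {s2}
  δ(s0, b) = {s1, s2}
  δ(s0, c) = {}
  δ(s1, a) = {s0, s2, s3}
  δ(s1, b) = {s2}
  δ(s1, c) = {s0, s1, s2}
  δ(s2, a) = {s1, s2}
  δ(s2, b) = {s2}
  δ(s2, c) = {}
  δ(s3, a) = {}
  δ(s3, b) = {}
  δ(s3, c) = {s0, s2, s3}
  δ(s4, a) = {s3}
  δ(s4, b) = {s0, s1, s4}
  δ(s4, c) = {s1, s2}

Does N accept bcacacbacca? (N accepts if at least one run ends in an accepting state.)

accepted

Start: {s4}
read b: {s0, s1, s4}
read c: {s0, s1, s2}
read a: {s0, s1, s2, s3}
read c: {s0, s1, s2, s3}
read a: {s0, s1, s2, s3}
read c: {s0, s1, s2, s3}
read b: {s1, s2}
read a: {s0, s1, s2, s3}
read c: {s0, s1, s2, s3}
read c: {s0, s1, s2, s3}
read a: {s0, s1, s2, s3}
Reachable ∩ accepting = {s3} — nonempty.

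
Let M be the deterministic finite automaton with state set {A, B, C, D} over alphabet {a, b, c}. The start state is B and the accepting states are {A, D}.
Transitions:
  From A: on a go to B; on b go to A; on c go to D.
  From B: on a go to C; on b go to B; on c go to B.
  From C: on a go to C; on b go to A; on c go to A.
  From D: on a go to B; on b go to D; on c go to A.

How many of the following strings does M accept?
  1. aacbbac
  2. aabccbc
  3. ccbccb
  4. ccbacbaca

aacbbac: rejected
aabccbc: accepted
ccbccb: rejected
ccbacbaca: rejected

1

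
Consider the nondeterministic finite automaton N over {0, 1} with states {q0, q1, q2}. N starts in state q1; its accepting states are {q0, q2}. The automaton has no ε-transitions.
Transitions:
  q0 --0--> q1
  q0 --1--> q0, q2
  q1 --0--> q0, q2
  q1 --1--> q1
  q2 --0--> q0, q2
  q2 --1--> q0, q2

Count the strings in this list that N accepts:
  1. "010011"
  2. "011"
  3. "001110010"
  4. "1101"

"010011": accepted
"011": accepted
"001110010": accepted
"1101": accepted

4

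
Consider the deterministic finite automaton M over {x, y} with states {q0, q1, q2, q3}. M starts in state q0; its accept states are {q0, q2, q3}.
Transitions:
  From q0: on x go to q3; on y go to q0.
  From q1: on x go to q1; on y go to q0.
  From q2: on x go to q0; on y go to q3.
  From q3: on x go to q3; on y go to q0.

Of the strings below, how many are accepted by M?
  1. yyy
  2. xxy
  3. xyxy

3

yyy: accepted
xxy: accepted
xyxy: accepted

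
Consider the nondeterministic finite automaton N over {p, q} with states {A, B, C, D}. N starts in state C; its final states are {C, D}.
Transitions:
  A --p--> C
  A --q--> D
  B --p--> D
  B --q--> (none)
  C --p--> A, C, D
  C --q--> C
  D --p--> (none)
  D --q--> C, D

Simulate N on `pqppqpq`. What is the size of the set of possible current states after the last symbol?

2

Start: {C}
read p: {A, C, D}
read q: {C, D}
read p: {A, C, D}
read p: {A, C, D}
read q: {C, D}
read p: {A, C, D}
read q: {C, D}
Final reachable set {C, D} has 2 states.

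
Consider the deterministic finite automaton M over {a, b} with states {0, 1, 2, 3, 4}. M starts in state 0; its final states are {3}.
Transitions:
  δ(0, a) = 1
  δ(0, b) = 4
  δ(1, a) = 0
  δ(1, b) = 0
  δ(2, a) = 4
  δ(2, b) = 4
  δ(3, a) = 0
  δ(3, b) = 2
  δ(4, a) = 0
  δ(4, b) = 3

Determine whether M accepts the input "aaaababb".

accepted

0 --a--> 1
1 --a--> 0
0 --a--> 1
1 --a--> 0
0 --b--> 4
4 --a--> 0
0 --b--> 4
4 --b--> 3
End in state 3, which is an accepting state.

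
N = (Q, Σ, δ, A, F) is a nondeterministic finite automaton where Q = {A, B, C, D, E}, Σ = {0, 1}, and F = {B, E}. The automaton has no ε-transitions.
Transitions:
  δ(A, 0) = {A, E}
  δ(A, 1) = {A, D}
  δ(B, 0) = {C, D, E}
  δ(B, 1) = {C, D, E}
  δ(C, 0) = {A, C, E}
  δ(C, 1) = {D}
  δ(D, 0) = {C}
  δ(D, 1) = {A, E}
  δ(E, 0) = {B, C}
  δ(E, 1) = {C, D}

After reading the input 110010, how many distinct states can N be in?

Start: {A}
read 1: {A, D}
read 1: {A, D, E}
read 0: {A, B, C, E}
read 0: {A, B, C, D, E}
read 1: {A, C, D, E}
read 0: {A, B, C, E}
Final reachable set {A, B, C, E} has 4 states.

4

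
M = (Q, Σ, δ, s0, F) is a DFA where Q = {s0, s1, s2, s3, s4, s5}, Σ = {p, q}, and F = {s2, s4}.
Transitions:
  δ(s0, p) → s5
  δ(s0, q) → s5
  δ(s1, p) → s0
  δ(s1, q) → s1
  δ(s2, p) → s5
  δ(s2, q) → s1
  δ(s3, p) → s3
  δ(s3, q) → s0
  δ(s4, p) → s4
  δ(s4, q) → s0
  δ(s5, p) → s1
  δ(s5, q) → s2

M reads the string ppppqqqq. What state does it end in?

s1

s0 --p--> s5
s5 --p--> s1
s1 --p--> s0
s0 --p--> s5
s5 --q--> s2
s2 --q--> s1
s1 --q--> s1
s1 --q--> s1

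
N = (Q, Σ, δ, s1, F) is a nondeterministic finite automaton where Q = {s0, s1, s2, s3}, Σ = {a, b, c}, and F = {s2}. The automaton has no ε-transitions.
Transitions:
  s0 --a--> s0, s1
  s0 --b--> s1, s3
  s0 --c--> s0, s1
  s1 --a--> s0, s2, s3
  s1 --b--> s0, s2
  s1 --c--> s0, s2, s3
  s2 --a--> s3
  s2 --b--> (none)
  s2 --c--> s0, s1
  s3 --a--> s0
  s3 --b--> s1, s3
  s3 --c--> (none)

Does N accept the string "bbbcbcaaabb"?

Start: {s1}
read b: {s0, s2}
read b: {s1, s3}
read b: {s0, s1, s2, s3}
read c: {s0, s1, s2, s3}
read b: {s0, s1, s2, s3}
read c: {s0, s1, s2, s3}
read a: {s0, s1, s2, s3}
read a: {s0, s1, s2, s3}
read a: {s0, s1, s2, s3}
read b: {s0, s1, s2, s3}
read b: {s0, s1, s2, s3}
Reachable ∩ accepting = {s2} — nonempty.

accepted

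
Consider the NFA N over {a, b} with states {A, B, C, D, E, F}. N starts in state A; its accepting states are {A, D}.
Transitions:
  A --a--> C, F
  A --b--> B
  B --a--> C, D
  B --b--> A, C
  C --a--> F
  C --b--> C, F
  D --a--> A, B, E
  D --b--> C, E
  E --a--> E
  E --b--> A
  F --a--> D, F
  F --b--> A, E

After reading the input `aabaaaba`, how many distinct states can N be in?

4

Start: {A}
read a: {C, F}
read a: {D, F}
read b: {A, C, E}
read a: {C, E, F}
read a: {D, E, F}
read a: {A, B, D, E, F}
read b: {A, B, C, E}
read a: {C, D, E, F}
Final reachable set {C, D, E, F} has 4 states.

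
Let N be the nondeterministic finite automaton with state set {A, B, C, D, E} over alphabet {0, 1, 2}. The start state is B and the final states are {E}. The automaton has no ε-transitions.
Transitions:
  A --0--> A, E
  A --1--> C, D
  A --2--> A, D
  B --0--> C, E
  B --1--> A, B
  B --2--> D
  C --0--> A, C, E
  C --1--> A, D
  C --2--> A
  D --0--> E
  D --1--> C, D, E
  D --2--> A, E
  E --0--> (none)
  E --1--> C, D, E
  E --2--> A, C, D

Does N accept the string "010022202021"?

Start: {B}
read 0: {C, E}
read 1: {A, C, D, E}
read 0: {A, C, E}
read 0: {A, C, E}
read 2: {A, C, D}
read 2: {A, D, E}
read 2: {A, C, D, E}
read 0: {A, C, E}
read 2: {A, C, D}
read 0: {A, C, E}
read 2: {A, C, D}
read 1: {A, C, D, E}
Reachable ∩ accepting = {E} — nonempty.

accepted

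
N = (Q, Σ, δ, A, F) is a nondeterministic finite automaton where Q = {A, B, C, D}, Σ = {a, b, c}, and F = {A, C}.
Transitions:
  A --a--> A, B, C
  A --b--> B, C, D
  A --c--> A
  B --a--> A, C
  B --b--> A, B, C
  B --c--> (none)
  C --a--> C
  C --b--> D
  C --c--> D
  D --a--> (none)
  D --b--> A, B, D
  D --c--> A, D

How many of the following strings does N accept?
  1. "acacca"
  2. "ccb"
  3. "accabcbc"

3

"acacca": accepted
"ccb": accepted
"accabcbc": accepted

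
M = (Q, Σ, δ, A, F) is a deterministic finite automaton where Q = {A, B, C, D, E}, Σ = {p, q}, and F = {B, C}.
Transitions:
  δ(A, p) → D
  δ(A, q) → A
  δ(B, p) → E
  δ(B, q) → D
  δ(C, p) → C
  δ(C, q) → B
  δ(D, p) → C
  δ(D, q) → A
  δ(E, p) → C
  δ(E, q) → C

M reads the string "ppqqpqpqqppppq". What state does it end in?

A --p--> D
D --p--> C
C --q--> B
B --q--> D
D --p--> C
C --q--> B
B --p--> E
E --q--> C
C --q--> B
B --p--> E
E --p--> C
C --p--> C
C --p--> C
C --q--> B

B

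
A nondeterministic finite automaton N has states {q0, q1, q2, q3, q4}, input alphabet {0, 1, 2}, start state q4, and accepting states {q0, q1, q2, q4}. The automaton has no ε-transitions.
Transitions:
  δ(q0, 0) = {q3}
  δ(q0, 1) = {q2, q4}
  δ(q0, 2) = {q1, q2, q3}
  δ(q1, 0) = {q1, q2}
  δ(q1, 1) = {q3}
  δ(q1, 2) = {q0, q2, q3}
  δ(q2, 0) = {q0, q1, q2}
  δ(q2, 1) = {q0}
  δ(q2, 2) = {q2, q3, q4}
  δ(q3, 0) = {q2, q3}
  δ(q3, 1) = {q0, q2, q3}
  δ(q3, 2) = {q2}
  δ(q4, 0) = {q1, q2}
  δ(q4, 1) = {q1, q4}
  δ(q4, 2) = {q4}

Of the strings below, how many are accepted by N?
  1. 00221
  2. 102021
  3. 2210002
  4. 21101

4

00221: accepted
102021: accepted
2210002: accepted
21101: accepted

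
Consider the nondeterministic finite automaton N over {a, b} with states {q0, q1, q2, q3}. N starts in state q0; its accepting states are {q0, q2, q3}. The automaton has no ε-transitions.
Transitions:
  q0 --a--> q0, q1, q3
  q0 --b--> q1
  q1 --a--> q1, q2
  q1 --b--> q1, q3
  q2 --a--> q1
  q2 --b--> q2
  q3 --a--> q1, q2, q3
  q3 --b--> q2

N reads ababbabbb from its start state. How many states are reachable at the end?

Start: {q0}
read a: {q0, q1, q3}
read b: {q1, q2, q3}
read a: {q1, q2, q3}
read b: {q1, q2, q3}
read b: {q1, q2, q3}
read a: {q1, q2, q3}
read b: {q1, q2, q3}
read b: {q1, q2, q3}
read b: {q1, q2, q3}
Final reachable set {q1, q2, q3} has 3 states.

3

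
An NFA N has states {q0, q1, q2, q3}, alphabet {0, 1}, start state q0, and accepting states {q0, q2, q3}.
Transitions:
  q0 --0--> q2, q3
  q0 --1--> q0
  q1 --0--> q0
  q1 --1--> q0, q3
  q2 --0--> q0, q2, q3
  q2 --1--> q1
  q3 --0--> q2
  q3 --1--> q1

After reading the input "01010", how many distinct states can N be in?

Start: {q0}
read 0: {q2, q3}
read 1: {q1}
read 0: {q0}
read 1: {q0}
read 0: {q2, q3}
Final reachable set {q2, q3} has 2 states.

2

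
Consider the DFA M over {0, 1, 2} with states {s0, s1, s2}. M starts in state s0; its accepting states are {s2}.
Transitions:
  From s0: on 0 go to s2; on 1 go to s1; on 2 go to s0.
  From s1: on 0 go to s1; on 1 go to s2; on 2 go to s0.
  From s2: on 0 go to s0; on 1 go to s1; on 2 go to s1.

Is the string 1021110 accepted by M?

s0 --1--> s1
s1 --0--> s1
s1 --2--> s0
s0 --1--> s1
s1 --1--> s2
s2 --1--> s1
s1 --0--> s1
End in state s1, which is not an accepting state.

rejected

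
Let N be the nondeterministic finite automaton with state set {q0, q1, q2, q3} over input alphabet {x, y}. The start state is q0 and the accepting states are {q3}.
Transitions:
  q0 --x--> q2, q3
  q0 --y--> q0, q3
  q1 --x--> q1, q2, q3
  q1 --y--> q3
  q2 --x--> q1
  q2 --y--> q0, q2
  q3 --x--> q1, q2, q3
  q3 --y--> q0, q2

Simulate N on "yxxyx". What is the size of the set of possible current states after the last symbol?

Start: {q0}
read y: {q0, q3}
read x: {q1, q2, q3}
read x: {q1, q2, q3}
read y: {q0, q2, q3}
read x: {q1, q2, q3}
Final reachable set {q1, q2, q3} has 3 states.

3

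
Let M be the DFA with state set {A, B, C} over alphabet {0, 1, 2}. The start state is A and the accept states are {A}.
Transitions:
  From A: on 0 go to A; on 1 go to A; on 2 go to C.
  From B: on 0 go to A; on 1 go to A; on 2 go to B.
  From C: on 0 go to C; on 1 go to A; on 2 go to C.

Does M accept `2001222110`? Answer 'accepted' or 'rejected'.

A --2--> C
C --0--> C
C --0--> C
C --1--> A
A --2--> C
C --2--> C
C --2--> C
C --1--> A
A --1--> A
A --0--> A
End in state A, which is an accepting state.

accepted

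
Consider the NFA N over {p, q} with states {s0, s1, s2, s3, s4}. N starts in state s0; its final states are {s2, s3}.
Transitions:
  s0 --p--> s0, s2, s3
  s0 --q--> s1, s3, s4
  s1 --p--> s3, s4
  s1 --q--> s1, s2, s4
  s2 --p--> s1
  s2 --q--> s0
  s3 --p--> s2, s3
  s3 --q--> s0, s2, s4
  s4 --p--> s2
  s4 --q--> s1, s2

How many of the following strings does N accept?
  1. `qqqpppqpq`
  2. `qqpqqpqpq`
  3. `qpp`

3

`qqqpppqpq`: accepted
`qqpqqpqpq`: accepted
`qpp`: accepted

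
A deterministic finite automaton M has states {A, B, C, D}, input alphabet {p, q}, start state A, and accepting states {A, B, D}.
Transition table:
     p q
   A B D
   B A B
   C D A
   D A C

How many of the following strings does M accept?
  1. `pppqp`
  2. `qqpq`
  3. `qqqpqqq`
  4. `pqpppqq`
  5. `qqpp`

3

`pppqp`: accepted
`qqpq`: rejected
`qqqpqqq`: accepted
`pqpppqq`: rejected
`qqpp`: accepted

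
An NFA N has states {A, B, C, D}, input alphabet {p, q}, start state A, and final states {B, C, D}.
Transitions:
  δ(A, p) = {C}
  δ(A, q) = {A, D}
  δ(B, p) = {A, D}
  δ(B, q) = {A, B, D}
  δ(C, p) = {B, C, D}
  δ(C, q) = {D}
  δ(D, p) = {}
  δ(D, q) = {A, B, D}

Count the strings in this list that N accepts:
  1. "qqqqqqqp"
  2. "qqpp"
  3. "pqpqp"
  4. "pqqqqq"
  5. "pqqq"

4

"qqqqqqqp": accepted
"qqpp": accepted
"pqpqp": rejected
"pqqqqq": accepted
"pqqq": accepted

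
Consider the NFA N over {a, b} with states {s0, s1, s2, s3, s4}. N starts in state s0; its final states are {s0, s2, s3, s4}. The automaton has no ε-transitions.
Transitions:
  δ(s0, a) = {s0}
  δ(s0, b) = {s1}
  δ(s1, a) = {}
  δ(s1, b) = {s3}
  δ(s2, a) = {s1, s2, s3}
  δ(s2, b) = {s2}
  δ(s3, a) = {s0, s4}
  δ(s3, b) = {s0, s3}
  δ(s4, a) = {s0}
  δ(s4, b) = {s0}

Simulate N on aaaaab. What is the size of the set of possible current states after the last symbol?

1

Start: {s0}
read a: {s0}
read a: {s0}
read a: {s0}
read a: {s0}
read a: {s0}
read b: {s1}
Final reachable set {s1} has 1 state.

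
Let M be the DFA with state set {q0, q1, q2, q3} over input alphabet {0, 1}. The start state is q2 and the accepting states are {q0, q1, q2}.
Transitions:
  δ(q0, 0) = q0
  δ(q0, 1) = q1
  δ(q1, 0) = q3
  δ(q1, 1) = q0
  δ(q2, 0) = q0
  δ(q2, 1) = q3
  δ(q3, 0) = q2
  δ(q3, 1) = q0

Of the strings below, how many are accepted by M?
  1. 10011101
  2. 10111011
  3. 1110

10011101: accepted
10111011: accepted
1110: rejected

2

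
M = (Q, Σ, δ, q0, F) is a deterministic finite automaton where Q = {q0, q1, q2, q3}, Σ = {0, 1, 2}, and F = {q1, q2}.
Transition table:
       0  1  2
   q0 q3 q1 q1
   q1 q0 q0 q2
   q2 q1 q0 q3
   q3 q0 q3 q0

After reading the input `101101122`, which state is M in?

q1

q0 --1--> q1
q1 --0--> q0
q0 --1--> q1
q1 --1--> q0
q0 --0--> q3
q3 --1--> q3
q3 --1--> q3
q3 --2--> q0
q0 --2--> q1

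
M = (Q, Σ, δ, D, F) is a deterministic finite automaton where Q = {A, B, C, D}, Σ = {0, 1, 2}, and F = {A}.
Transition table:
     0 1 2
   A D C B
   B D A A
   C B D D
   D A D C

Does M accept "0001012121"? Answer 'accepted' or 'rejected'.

accepted

D --0--> A
A --0--> D
D --0--> A
A --1--> C
C --0--> B
B --1--> A
A --2--> B
B --1--> A
A --2--> B
B --1--> A
End in state A, which is an accepting state.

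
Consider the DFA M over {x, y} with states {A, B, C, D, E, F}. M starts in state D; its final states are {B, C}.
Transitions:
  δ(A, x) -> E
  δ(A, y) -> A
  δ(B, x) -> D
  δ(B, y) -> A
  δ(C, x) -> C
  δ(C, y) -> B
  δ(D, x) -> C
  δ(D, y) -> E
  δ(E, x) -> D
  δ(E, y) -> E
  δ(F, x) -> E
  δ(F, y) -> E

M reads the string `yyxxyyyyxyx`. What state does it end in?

D --y--> E
E --y--> E
E --x--> D
D --x--> C
C --y--> B
B --y--> A
A --y--> A
A --y--> A
A --x--> E
E --y--> E
E --x--> D

D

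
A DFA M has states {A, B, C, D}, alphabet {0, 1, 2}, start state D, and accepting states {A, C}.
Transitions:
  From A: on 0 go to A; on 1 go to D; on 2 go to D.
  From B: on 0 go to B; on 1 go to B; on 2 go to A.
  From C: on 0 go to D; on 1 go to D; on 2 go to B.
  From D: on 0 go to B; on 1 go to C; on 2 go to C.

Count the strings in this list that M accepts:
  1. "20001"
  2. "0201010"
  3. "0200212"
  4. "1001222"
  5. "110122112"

2

"20001": rejected
"0201010": rejected
"0200212": rejected
"1001222": accepted
"110122112": accepted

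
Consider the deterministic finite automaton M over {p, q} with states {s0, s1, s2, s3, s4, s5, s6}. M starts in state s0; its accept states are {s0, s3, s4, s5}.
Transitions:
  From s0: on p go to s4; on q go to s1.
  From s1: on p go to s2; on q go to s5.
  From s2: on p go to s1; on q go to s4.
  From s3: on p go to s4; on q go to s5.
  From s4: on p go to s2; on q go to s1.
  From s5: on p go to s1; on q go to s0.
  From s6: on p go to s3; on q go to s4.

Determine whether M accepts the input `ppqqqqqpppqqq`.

accepted

s0 --p--> s4
s4 --p--> s2
s2 --q--> s4
s4 --q--> s1
s1 --q--> s5
s5 --q--> s0
s0 --q--> s1
s1 --p--> s2
s2 --p--> s1
s1 --p--> s2
s2 --q--> s4
s4 --q--> s1
s1 --q--> s5
End in state s5, which is an accepting state.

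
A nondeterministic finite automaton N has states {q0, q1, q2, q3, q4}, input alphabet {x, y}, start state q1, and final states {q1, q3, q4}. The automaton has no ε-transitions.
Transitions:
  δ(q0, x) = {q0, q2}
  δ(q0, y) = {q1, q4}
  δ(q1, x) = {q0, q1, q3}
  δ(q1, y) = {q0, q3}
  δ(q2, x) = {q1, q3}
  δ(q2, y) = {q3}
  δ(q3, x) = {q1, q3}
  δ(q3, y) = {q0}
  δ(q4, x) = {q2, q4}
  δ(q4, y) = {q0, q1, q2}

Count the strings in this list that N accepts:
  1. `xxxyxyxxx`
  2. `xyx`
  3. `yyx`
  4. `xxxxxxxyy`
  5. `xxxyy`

5

`xxxyxyxxx`: accepted
`xyx`: accepted
`yyx`: accepted
`xxxxxxxyy`: accepted
`xxxyy`: accepted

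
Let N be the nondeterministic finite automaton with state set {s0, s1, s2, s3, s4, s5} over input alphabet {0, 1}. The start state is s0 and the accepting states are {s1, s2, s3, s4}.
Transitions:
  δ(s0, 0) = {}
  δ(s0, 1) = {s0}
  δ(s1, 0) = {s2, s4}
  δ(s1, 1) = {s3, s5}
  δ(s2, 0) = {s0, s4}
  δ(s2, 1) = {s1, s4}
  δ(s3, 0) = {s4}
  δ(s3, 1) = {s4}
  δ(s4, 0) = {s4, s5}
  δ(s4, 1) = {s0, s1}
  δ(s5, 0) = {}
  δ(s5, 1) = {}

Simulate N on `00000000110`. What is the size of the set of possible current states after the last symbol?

Start: {s0}
read 0: {}
The reachable set is empty and stays empty for the remaining 10 symbols.
Final reachable set {} has 0 states.

0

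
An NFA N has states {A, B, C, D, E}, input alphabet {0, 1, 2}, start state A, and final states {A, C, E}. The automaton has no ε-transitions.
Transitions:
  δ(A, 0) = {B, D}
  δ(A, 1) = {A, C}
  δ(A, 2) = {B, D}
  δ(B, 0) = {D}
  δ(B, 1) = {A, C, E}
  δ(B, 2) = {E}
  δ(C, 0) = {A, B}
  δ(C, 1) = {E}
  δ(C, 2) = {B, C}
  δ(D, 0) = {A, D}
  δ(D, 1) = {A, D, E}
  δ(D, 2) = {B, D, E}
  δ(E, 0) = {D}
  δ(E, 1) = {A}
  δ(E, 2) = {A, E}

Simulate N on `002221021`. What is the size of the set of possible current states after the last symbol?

4

Start: {A}
read 0: {B, D}
read 0: {A, D}
read 2: {B, D, E}
read 2: {A, B, D, E}
read 2: {A, B, D, E}
read 1: {A, C, D, E}
read 0: {A, B, D}
read 2: {B, D, E}
read 1: {A, C, D, E}
Final reachable set {A, C, D, E} has 4 states.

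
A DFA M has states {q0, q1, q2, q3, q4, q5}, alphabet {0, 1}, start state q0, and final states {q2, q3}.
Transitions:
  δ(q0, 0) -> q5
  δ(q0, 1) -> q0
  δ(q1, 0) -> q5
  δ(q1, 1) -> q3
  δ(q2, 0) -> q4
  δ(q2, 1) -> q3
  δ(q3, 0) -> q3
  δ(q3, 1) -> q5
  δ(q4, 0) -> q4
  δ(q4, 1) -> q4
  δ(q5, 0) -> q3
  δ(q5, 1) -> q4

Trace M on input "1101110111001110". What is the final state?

q4

q0 --1--> q0
q0 --1--> q0
q0 --0--> q5
q5 --1--> q4
q4 --1--> q4
q4 --1--> q4
q4 --0--> q4
q4 --1--> q4
q4 --1--> q4
q4 --1--> q4
q4 --0--> q4
q4 --0--> q4
q4 --1--> q4
q4 --1--> q4
q4 --1--> q4
q4 --0--> q4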